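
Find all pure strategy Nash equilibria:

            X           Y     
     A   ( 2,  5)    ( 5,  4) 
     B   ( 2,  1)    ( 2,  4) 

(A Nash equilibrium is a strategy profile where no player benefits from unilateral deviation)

Nash equilibrium: (A, X)

Work:
Best responses:
  P1 vs X: payoffs [2, 2] → best response A/B (payoff 2)
  P1 vs Y: payoffs [5, 2] → best response A (payoff 5)
  P2 vs A: payoffs [5, 4] → best response X (payoff 5)
  P2 vs B: payoffs [1, 4] → best response Y (payoff 4)
Mutual best responses: (A,X) → Nash equilibria.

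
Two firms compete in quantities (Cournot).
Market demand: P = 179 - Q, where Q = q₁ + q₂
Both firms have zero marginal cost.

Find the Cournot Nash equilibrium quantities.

q₁* = q₂* = 59.67; P* = 59.67

Work:
Profit: π_i = P·q_i = (a - q_i - q_j)·q_i
FOC: ∂π_i/∂q_i = a - 2q_i - q_j = 0
Reaction function: q_i = (179 - q_j)/2
Symmetry: q* = 179/3 = 59.67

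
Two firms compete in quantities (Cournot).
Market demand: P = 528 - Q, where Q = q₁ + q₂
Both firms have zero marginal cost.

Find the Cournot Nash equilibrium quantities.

q₁* = q₂* = 176.0; P* = 176.0

Work:
Profit: π_i = P·q_i = (a - q_i - q_j)·q_i
FOC: ∂π_i/∂q_i = a - 2q_i - q_j = 0
Reaction function: q_i = (528 - q_j)/2
Symmetry: q* = 528/3 = 176.0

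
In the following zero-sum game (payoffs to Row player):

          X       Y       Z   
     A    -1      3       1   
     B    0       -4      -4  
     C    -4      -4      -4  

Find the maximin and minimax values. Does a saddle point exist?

Maximin = -1, Minimax = 0, Saddle: False

Work:
Row minimums: [-1, -4, -4] → maximin = -1
Column maximums: [0, 3, 1] → minimax = 0
No saddle point (maximin ≠ minimax). Mixed strategy needed.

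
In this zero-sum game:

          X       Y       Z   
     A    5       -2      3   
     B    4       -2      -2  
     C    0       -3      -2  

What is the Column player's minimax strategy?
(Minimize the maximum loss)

Column should play Y, value = -2

Work:
Column player minimizes Row's maximum payoff:
Column X: max payoff to Row = 5
Column Y: max payoff to Row = -2
Column Z: max payoff to Row = 3
Minimum is -2, achieved by column Y.
Minimax strategy: Y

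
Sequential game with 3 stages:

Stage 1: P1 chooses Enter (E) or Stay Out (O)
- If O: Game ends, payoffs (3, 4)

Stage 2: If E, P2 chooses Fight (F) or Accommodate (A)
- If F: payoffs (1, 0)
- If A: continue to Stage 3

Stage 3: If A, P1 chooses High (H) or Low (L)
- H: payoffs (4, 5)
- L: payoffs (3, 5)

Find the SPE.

SPE: (E, A, H); Outcome (4, 5)

Work:
Stage 3: P1 chooses H (4 vs 3)
Stage 2: P2: F->0, A->5 (anticipating H). Choose A
Stage 1: P1: O->3, E->4 (anticipating A, H). Choose E
SPE path: E -> A -> H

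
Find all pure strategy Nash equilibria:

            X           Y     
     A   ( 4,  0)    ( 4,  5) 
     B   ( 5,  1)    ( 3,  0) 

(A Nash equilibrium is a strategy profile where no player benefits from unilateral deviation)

Nash equilibrium: (A, Y), (B, X)

Work:
Best responses:
  P1 vs X: payoffs [4, 5] → best response B (payoff 5)
  P1 vs Y: payoffs [4, 3] → best response A (payoff 4)
  P2 vs A: payoffs [0, 5] → best response Y (payoff 5)
  P2 vs B: payoffs [1, 0] → best response X (payoff 1)
Mutual best responses: (A,Y), (B,X) → Nash equilibria.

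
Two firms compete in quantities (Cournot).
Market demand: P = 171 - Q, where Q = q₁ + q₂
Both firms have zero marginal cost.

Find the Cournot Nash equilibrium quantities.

q₁* = q₂* = 57.0; P* = 57.0

Work:
Profit: π_i = P·q_i = (a - q_i - q_j)·q_i
FOC: ∂π_i/∂q_i = a - 2q_i - q_j = 0
Reaction function: q_i = (171 - q_j)/2
Symmetry: q* = 171/3 = 57.0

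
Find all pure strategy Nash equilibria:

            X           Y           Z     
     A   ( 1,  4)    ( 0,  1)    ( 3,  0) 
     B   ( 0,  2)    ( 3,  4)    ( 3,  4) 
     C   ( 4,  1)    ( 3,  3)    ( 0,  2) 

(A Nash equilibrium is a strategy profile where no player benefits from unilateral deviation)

Nash equilibrium: (B, Y), (B, Z), (C, Y)

Work:
Best responses:
  P1 vs X: payoffs [1, 0, 4] → best response C (payoff 4)
  P1 vs Y: payoffs [0, 3, 3] → best response B/C (payoff 3)
  P1 vs Z: payoffs [3, 3, 0] → best response A/B (payoff 3)
  P2 vs A: payoffs [4, 1, 0] → best response X (payoff 4)
  P2 vs B: payoffs [2, 4, 4] → best response Y/Z (payoff 4)
  P2 vs C: payoffs [1, 3, 2] → best response Y (payoff 3)
Mutual best responses: (B,Y), (B,Z), (C,Y) → Nash equilibria.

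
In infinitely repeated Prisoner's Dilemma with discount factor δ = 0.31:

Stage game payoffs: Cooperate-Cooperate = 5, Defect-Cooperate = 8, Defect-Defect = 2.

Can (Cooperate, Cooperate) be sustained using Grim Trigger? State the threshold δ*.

δ* = 0.5; since δ = 0.31 < 0.5, cooperation cannot be sustained

Work:
For Grim Trigger:
Cooperate forever: 5/(1-δ)
Defect then punished: 8 + 2·δ/(1-δ)
Need: 5/(1-δ) ≥ 8 + 2·δ/(1-δ)
Solving: δ ≥ (T-R)/(T-P) = (8-5)/(8-2) = 0.5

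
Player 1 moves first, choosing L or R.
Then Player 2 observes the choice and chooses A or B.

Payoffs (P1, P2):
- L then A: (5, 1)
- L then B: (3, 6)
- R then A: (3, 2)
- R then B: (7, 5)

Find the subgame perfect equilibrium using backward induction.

P1 plays R, P2 plays B after L and B after R; Payoff (7, 5)

Work:
Backward induction:
After L: P2 chooses B → P1 gets 3
After R: P2 chooses B → P1 gets 7
P1 chooses R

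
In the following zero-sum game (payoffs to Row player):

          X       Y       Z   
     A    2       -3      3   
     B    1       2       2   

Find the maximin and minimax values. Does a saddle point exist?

Maximin = 1, Minimax = 2, Saddle: False

Work:
Row minimums: [-3, 1] → maximin = 1
Column maximums: [2, 2, 3] → minimax = 2
No saddle point (maximin ≠ minimax). Mixed strategy needed.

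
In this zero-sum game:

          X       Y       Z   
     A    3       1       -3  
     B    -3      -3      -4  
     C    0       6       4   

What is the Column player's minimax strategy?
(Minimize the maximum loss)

Column should play X, value = 3

Work:
Column player minimizes Row's maximum payoff:
Column X: max payoff to Row = 3
Column Y: max payoff to Row = 6
Column Z: max payoff to Row = 4
Minimum is 3, achieved by column X.
Minimax strategy: X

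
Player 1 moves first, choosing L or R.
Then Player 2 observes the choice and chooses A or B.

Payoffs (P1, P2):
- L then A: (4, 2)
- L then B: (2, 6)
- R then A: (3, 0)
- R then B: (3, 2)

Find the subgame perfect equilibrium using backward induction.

P1 plays R, P2 plays B after L and B after R; Payoff (3, 2)

Work:
Backward induction:
After L: P2 chooses B → P1 gets 2
After R: P2 chooses B → P1 gets 3
P1 chooses R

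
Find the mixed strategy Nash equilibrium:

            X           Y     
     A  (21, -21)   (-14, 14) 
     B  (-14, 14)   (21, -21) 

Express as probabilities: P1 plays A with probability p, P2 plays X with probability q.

p = 0.5, q = 0.5

Work:
Find probabilities that make opponent indifferent:
P2 chooses q to make P1 indifferent between A and B
P1 chooses p to make P2 indifferent between X and Y
Mixed NE: P1 plays (A: 0.5, B: 0.5), P2 plays (X: 0.5, Y: 0.5)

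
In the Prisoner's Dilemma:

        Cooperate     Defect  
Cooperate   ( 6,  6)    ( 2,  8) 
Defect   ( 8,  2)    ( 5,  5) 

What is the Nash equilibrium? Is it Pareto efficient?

(Defect, Defect) is NE; not Pareto efficient

Work:
Defect dominates Cooperate for both players:
If P2 cooperates: Defect (8) > Cooperate (6)
If P2 defects: Defect (5) > Cooperate (2)
NE: (Defect, Defect) with payoff (5, 5)
But (Cooperate, Cooperate) = (6, 6) Pareto dominates (5, 5)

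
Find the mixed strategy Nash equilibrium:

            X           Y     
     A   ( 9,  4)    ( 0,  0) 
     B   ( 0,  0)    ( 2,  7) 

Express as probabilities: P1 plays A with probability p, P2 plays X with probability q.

p = 0.6364, q = 0.1818

Work:
Find probabilities that make opponent indifferent:
P2 chooses q to make P1 indifferent between A and B
P1 chooses p to make P2 indifferent between X and Y
Mixed NE: P1 plays (A: 0.6364, B: 0.3636), P2 plays (X: 0.1818, Y: 0.8182)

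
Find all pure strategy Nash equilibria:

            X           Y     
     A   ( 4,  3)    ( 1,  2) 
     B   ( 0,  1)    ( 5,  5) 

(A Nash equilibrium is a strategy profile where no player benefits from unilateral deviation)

Nash equilibrium: (A, X), (B, Y)

Work:
Best responses:
  P1 vs X: payoffs [4, 0] → best response A (payoff 4)
  P1 vs Y: payoffs [1, 5] → best response B (payoff 5)
  P2 vs A: payoffs [3, 2] → best response X (payoff 3)
  P2 vs B: payoffs [1, 5] → best response Y (payoff 5)
Mutual best responses: (A,X), (B,Y) → Nash equilibria.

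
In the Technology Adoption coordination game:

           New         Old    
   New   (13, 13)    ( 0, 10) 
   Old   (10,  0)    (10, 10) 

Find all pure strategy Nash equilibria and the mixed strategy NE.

Pure NE: (New, New) and (Old, Old); Mixed NE: p = 0.7692, q = 0.7692

Work:
Check pure NE:
(New, New): (13, 13) - no unilateral deviation beneficial
(Old, Old): (10, 10) - no unilateral deviation beneficial
Mixed NE: P1 plays New with p = 0.7692, P2 plays New with q = 0.7692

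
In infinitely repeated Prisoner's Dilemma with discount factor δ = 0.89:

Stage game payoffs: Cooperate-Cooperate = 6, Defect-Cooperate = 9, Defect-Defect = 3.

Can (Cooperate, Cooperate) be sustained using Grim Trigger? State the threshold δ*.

δ* = 0.5; since δ = 0.89 ≥ 0.5, cooperation can be sustained

Work:
For Grim Trigger:
Cooperate forever: 6/(1-δ)
Defect then punished: 9 + 3·δ/(1-δ)
Need: 6/(1-δ) ≥ 9 + 3·δ/(1-δ)
Solving: δ ≥ (T-R)/(T-P) = (9-6)/(9-3) = 0.5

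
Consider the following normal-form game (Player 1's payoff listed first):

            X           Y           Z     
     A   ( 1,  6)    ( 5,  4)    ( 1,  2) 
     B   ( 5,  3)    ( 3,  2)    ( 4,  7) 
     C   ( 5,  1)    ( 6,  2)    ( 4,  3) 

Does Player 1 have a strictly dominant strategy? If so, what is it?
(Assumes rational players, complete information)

No strictly dominant strategy exists for Player 1

Work:
A strategy strictly dominates another if it gives a strictly higher payoff against every opponent action. Compare each pair of P1's strategies column-by-column:
  A vs B: [1 vs 5, 5 vs 3, 1 vs 4] → A does not strictly dominate B (column X: 1 ≤ 5)
  A vs C: [1 vs 5, 5 vs 6, 1 vs 4] → A does not strictly dominate C (column X: 1 ≤ 5)
  B vs A: [5 vs 1, 3 vs 5, 4 vs 1] → B does not strictly dominate A (column Y: 3 ≤ 5)
  B vs C: [5 vs 5, 3 vs 6, 4 vs 4] → B does not strictly dominate C (column X: 5 ≤ 5)
  C vs A: [5 vs 1, 6 vs 5, 4 vs 1] → C strictly dominates A
  C vs B: [5 vs 5, 6 vs 3, 4 vs 4] → C does not strictly dominate B (column X: 5 ≤ 5)
No single strategy strictly dominates all others → no strictly dominant strategy.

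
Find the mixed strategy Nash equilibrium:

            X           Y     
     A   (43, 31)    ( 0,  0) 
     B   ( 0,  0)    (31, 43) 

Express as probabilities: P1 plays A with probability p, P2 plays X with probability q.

p = 0.5811, q = 0.4189

Work:
Find probabilities that make opponent indifferent:
P2 chooses q to make P1 indifferent between A and B
P1 chooses p to make P2 indifferent between X and Y
Mixed NE: P1 plays (A: 0.5811, B: 0.4189), P2 plays (X: 0.4189, Y: 0.5811)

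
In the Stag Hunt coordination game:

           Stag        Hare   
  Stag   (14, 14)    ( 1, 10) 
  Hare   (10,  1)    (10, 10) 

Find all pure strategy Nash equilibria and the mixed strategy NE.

Pure NE: (Stag, Stag) and (Hare, Hare); Mixed NE: p = 0.6923, q = 0.6923

Work:
Check pure NE:
(Stag, Stag): (14, 14) - no unilateral deviation beneficial
(Hare, Hare): (10, 10) - no unilateral deviation beneficial
Mixed NE: P1 plays Stag with p = 0.6923, P2 plays Stag with q = 0.6923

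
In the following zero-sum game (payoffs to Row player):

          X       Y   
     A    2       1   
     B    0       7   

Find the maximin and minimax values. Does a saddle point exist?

Maximin = 1, Minimax = 2, Saddle: False

Work:
Row minimums: [1, 0] → maximin = 1
Column maximums: [2, 7] → minimax = 2
No saddle point (maximin ≠ minimax). Mixed strategy needed.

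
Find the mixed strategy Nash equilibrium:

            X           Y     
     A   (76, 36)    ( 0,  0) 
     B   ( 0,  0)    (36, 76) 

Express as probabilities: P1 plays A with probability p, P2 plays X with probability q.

p = 0.6786, q = 0.3214

Work:
Find probabilities that make opponent indifferent:
P2 chooses q to make P1 indifferent between A and B
P1 chooses p to make P2 indifferent between X and Y
Mixed NE: P1 plays (A: 0.6786, B: 0.3214), P2 plays (X: 0.3214, Y: 0.6786)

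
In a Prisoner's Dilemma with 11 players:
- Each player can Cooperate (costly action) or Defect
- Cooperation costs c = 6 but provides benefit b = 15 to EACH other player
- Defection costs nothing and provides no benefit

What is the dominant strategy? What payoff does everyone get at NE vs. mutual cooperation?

Dominant: Defect; NE payoff = 0; Coop payoff = 144

Work:
Defect dominates (saves cost c = 6, benefit to others is external)
NE: All defect → everyone gets 0
If all cooperate: each receives (10)×15 - 6 = 144
Social dilemma: 144 > 0 but NE gives 0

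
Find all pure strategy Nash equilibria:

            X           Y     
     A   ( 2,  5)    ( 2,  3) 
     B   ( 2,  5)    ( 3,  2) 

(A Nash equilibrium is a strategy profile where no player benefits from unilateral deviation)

Nash equilibrium: (A, X), (B, X)

Work:
Best responses:
  P1 vs X: payoffs [2, 2] → best response A/B (payoff 2)
  P1 vs Y: payoffs [2, 3] → best response B (payoff 3)
  P2 vs A: payoffs [5, 3] → best response X (payoff 5)
  P2 vs B: payoffs [5, 2] → best response X (payoff 5)
Mutual best responses: (A,X), (B,X) → Nash equilibria.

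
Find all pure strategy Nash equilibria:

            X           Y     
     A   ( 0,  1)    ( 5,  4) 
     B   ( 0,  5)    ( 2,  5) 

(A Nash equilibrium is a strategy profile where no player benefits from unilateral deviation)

Nash equilibrium: (A, Y), (B, X)

Work:
Best responses:
  P1 vs X: payoffs [0, 0] → best response A/B (payoff 0)
  P1 vs Y: payoffs [5, 2] → best response A (payoff 5)
  P2 vs A: payoffs [1, 4] → best response Y (payoff 4)
  P2 vs B: payoffs [5, 5] → best response X/Y (payoff 5)
Mutual best responses: (A,Y), (B,X) → Nash equilibria.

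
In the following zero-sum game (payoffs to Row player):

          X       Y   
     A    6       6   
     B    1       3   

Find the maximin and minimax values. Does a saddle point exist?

Maximin = 6, Minimax = 6, Saddle: True

Work:
Row minimums: [6, 1] → maximin = 6
Column maximums: [6, 6] → minimax = 6
Saddle point exists! Game value = 6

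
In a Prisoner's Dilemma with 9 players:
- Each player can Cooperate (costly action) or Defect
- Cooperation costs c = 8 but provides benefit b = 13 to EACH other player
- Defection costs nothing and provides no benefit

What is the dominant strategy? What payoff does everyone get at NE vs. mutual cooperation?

Dominant: Defect; NE payoff = 0; Coop payoff = 96

Work:
Defect dominates (saves cost c = 8, benefit to others is external)
NE: All defect → everyone gets 0
If all cooperate: each receives (8)×13 - 8 = 96
Social dilemma: 96 > 0 but NE gives 0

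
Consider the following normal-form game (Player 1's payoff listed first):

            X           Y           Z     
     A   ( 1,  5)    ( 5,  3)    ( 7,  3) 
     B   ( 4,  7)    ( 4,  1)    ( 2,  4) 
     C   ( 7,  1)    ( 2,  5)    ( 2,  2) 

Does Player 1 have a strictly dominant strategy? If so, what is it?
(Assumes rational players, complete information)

No strictly dominant strategy exists for Player 1

Work:
A strategy strictly dominates another if it gives a strictly higher payoff against every opponent action. Compare each pair of P1's strategies column-by-column:
  A vs B: [1 vs 4, 5 vs 4, 7 vs 2] → A does not strictly dominate B (column X: 1 ≤ 4)
  A vs C: [1 vs 7, 5 vs 2, 7 vs 2] → A does not strictly dominate C (column X: 1 ≤ 7)
  B vs A: [4 vs 1, 4 vs 5, 2 vs 7] → B does not strictly dominate A (column Y: 4 ≤ 5)
  B vs C: [4 vs 7, 4 vs 2, 2 vs 2] → B does not strictly dominate C (column X: 4 ≤ 7)
  C vs A: [7 vs 1, 2 vs 5, 2 vs 7] → C does not strictly dominate A (column Y: 2 ≤ 5)
  C vs B: [7 vs 4, 2 vs 4, 2 vs 2] → C does not strictly dominate B (column Y: 2 ≤ 4)
No single strategy strictly dominates all others → no strictly dominant strategy.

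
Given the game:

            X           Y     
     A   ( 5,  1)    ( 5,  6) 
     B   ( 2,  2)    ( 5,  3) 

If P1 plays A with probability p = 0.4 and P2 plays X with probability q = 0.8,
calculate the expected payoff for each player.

E[P1] = 3.56, E[P2] = 2.12

Work:
E[P1] = p·q·π₁(A,X) + p·(1-q)·π₁(A,Y) + (1-p)·q·π₁(B,X) + (1-p)·(1-q)·π₁(B,Y)
= 0.4·0.8·5 + 0.4·0.2·5 + 0.6·0.8·2 + 0.6·0.2·5
= 3.56

E[P2] = 2.12 (similar calculation)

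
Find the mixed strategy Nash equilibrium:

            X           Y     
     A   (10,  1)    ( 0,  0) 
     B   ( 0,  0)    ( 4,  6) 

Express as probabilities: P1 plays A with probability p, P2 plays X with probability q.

p = 0.8571, q = 0.2857

Work:
Find probabilities that make opponent indifferent:
P2 chooses q to make P1 indifferent between A and B
P1 chooses p to make P2 indifferent between X and Y
Mixed NE: P1 plays (A: 0.8571, B: 0.1429), P2 plays (X: 0.2857, Y: 0.7143)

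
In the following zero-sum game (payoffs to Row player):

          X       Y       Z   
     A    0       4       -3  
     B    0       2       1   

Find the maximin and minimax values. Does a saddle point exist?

Maximin = 0, Minimax = 0, Saddle: True

Work:
Row minimums: [-3, 0] → maximin = 0
Column maximums: [0, 4, 1] → minimax = 0
Saddle point exists! Game value = 0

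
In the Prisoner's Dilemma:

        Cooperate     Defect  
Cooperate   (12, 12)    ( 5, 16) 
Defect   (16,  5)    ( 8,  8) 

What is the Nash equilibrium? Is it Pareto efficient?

(Defect, Defect) is NE; not Pareto efficient

Work:
Defect dominates Cooperate for both players:
If P2 cooperates: Defect (16) > Cooperate (12)
If P2 defects: Defect (8) > Cooperate (5)
NE: (Defect, Defect) with payoff (8, 8)
But (Cooperate, Cooperate) = (12, 12) Pareto dominates (8, 8)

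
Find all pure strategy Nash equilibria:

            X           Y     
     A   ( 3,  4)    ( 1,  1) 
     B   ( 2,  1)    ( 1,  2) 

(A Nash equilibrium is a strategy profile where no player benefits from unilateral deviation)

Nash equilibrium: (A, X), (B, Y)

Work:
Best responses:
  P1 vs X: payoffs [3, 2] → best response A (payoff 3)
  P1 vs Y: payoffs [1, 1] → best response A/B (payoff 1)
  P2 vs A: payoffs [4, 1] → best response X (payoff 4)
  P2 vs B: payoffs [1, 2] → best response Y (payoff 2)
Mutual best responses: (A,X), (B,Y) → Nash equilibria.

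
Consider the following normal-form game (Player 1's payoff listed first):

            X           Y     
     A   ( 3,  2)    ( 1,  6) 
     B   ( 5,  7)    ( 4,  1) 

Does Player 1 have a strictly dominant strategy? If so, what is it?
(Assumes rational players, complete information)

Yes, Player 1's strictly dominant strategy is B

Work:
A strategy strictly dominates another if it gives a strictly higher payoff against every opponent action. Compare each pair of P1's strategies column-by-column:
  A vs B: [3 vs 5, 1 vs 4] → A does not strictly dominate B (column X: 3 ≤ 5)
  B vs A: [5 vs 3, 4 vs 1] → B strictly dominates A
B strictly dominates every other strategy → strictly dominant.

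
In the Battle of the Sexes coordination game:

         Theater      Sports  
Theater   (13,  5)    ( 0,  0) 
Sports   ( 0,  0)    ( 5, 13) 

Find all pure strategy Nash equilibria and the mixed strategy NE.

Pure NE: (Theater, Theater) and (Sports, Sports); Mixed NE: p = 0.7222, q = 0.2778

Work:
Check pure NE:
(Theater, Theater): (13, 5) - no unilateral deviation beneficial
(Sports, Sports): (5, 13) - no unilateral deviation beneficial
Mixed NE: P1 plays Theater with p = 0.7222, P2 plays Theater with q = 0.2778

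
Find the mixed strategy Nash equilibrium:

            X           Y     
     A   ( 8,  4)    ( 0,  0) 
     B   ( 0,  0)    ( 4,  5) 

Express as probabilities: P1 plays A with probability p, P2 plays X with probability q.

p = 0.5556, q = 0.3333

Work:
Find probabilities that make opponent indifferent:
P2 chooses q to make P1 indifferent between A and B
P1 chooses p to make P2 indifferent between X and Y
Mixed NE: P1 plays (A: 0.5556, B: 0.4444), P2 plays (X: 0.3333, Y: 0.6667)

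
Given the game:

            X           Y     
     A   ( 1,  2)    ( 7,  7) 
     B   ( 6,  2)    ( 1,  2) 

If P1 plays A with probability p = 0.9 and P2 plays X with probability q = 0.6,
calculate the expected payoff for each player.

E[P1] = 3.46, E[P2] = 3.8

Work:
E[P1] = p·q·π₁(A,X) + p·(1-q)·π₁(A,Y) + (1-p)·q·π₁(B,X) + (1-p)·(1-q)·π₁(B,Y)
= 0.9·0.6·1 + 0.9·0.4·7 + 0.1·0.6·6 + 0.1·0.4·1
= 3.46

E[P2] = 3.8 (similar calculation)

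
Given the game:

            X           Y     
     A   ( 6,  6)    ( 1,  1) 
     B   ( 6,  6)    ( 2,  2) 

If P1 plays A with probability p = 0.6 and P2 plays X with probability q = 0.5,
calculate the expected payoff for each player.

E[P1] = 3.7, E[P2] = 3.7

Work:
E[P1] = p·q·π₁(A,X) + p·(1-q)·π₁(A,Y) + (1-p)·q·π₁(B,X) + (1-p)·(1-q)·π₁(B,Y)
= 0.6·0.5·6 + 0.6·0.5·1 + 0.4·0.5·6 + 0.4·0.5·2
= 3.7

E[P2] = 3.7 (similar calculation)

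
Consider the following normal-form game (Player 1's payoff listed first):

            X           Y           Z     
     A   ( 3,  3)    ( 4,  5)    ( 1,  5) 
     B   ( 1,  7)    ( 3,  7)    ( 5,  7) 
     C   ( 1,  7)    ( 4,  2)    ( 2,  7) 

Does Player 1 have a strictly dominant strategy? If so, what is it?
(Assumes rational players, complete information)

No strictly dominant strategy exists for Player 1

Work:
A strategy strictly dominates another if it gives a strictly higher payoff against every opponent action. Compare each pair of P1's strategies column-by-column:
  A vs B: [3 vs 1, 4 vs 3, 1 vs 5] → A does not strictly dominate B (column Z: 1 ≤ 5)
  A vs C: [3 vs 1, 4 vs 4, 1 vs 2] → A does not strictly dominate C (column Y: 4 ≤ 4)
  B vs A: [1 vs 3, 3 vs 4, 5 vs 1] → B does not strictly dominate A (column X: 1 ≤ 3)
  B vs C: [1 vs 1, 3 vs 4, 5 vs 2] → B does not strictly dominate C (column X: 1 ≤ 1)
  C vs A: [1 vs 3, 4 vs 4, 2 vs 1] → C does not strictly dominate A (column X: 1 ≤ 3)
  C vs B: [1 vs 1, 4 vs 3, 2 vs 5] → C does not strictly dominate B (column X: 1 ≤ 1)
No single strategy strictly dominates all others → no strictly dominant strategy.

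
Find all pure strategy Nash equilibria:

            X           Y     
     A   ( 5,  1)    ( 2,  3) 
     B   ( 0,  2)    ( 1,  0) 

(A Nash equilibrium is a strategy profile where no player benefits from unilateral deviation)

Nash equilibrium: (A, Y)

Work:
Best responses:
  P1 vs X: payoffs [5, 0] → best response A (payoff 5)
  P1 vs Y: payoffs [2, 1] → best response A (payoff 2)
  P2 vs A: payoffs [1, 3] → best response Y (payoff 3)
  P2 vs B: payoffs [2, 0] → best response X (payoff 2)
Mutual best responses: (A,Y) → Nash equilibria.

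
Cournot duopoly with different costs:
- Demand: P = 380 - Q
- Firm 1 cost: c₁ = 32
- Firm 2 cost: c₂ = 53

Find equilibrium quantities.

q₁* = 123.0, q₂* = 102.0

Work:
Reaction: q₁ = (380 - 32 - q₂)/2
Reaction: q₂ = (380 - 53 - q₁)/2
Solve simultaneously:
q₁* = (380 - 2×32 + 53)/3 = 123.0
q₂* = (380 - 2×53 + 32)/3 = 102.0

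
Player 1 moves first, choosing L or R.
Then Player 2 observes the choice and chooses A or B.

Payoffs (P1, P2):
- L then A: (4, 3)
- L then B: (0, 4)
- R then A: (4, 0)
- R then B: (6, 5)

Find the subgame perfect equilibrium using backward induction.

P1 plays R, P2 plays B after L and B after R; Payoff (6, 5)

Work:
Backward induction:
After L: P2 chooses B → P1 gets 0
After R: P2 chooses B → P1 gets 6
P1 chooses R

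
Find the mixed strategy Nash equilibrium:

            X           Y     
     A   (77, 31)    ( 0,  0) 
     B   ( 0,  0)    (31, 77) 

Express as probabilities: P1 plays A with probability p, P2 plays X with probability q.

p = 0.713, q = 0.287

Work:
Find probabilities that make opponent indifferent:
P2 chooses q to make P1 indifferent between A and B
P1 chooses p to make P2 indifferent between X and Y
Mixed NE: P1 plays (A: 0.713, B: 0.287), P2 plays (X: 0.287, Y: 0.713)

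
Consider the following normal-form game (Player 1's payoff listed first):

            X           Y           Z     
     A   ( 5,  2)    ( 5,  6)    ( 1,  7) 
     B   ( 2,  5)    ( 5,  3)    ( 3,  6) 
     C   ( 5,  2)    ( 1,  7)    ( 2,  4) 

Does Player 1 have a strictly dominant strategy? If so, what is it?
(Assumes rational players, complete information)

No strictly dominant strategy exists for Player 1

Work:
A strategy strictly dominates another if it gives a strictly higher payoff against every opponent action. Compare each pair of P1's strategies column-by-column:
  A vs B: [5 vs 2, 5 vs 5, 1 vs 3] → A does not strictly dominate B (column Y: 5 ≤ 5)
  A vs C: [5 vs 5, 5 vs 1, 1 vs 2] → A does not strictly dominate C (column X: 5 ≤ 5)
  B vs A: [2 vs 5, 5 vs 5, 3 vs 1] → B does not strictly dominate A (column X: 2 ≤ 5)
  B vs C: [2 vs 5, 5 vs 1, 3 vs 2] → B does not strictly dominate C (column X: 2 ≤ 5)
  C vs A: [5 vs 5, 1 vs 5, 2 vs 1] → C does not strictly dominate A (column X: 5 ≤ 5)
  C vs B: [5 vs 2, 1 vs 5, 2 vs 3] → C does not strictly dominate B (column Y: 1 ≤ 5)
No single strategy strictly dominates all others → no strictly dominant strategy.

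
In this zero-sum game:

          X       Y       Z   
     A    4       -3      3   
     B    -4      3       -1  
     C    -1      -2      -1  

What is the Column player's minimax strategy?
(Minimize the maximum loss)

Column should play Y or Z (all achieve the minimum), value = 3

Work:
Column player minimizes Row's maximum payoff:
Column X: max payoff to Row = 4
Column Y: max payoff to Row = 3
Column Z: max payoff to Row = 3
Minimum is 3, achieved by columns Y, Z (tied).
Each of Y or Z is a minimax strategy.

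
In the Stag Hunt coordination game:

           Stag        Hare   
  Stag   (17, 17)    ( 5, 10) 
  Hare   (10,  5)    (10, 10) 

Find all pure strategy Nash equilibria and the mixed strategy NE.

Pure NE: (Stag, Stag) and (Hare, Hare); Mixed NE: p = 0.4167, q = 0.4167

Work:
Check pure NE:
(Stag, Stag): (17, 17) - no unilateral deviation beneficial
(Hare, Hare): (10, 10) - no unilateral deviation beneficial
Mixed NE: P1 plays Stag with p = 0.4167, P2 plays Stag with q = 0.4167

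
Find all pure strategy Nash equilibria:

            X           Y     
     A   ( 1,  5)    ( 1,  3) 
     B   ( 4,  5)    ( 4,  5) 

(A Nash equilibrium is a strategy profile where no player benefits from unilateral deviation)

Nash equilibrium: (B, X), (B, Y)

Work:
Best responses:
  P1 vs X: payoffs [1, 4] → best response B (payoff 4)
  P1 vs Y: payoffs [1, 4] → best response B (payoff 4)
  P2 vs A: payoffs [5, 3] → best response X (payoff 5)
  P2 vs B: payoffs [5, 5] → best response X/Y (payoff 5)
Mutual best responses: (B,X), (B,Y) → Nash equilibria.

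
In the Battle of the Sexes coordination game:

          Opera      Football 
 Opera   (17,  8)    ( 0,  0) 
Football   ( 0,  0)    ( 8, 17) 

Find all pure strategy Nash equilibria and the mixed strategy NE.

Pure NE: (Opera, Opera) and (Football, Football); Mixed NE: p = 0.68, q = 0.32

Work:
Check pure NE:
(Opera, Opera): (17, 8) - no unilateral deviation beneficial
(Football, Football): (8, 17) - no unilateral deviation beneficial
Mixed NE: P1 plays Opera with p = 0.68, P2 plays Opera with q = 0.32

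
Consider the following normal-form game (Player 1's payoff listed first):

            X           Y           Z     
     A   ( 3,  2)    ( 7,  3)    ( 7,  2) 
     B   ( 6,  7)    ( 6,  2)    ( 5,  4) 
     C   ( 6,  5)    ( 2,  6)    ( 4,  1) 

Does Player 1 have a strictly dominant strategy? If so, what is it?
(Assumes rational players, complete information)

No strictly dominant strategy exists for Player 1

Work:
A strategy strictly dominates another if it gives a strictly higher payoff against every opponent action. Compare each pair of P1's strategies column-by-column:
  A vs B: [3 vs 6, 7 vs 6, 7 vs 5] → A does not strictly dominate B (column X: 3 ≤ 6)
  A vs C: [3 vs 6, 7 vs 2, 7 vs 4] → A does not strictly dominate C (column X: 3 ≤ 6)
  B vs A: [6 vs 3, 6 vs 7, 5 vs 7] → B does not strictly dominate A (column Y: 6 ≤ 7)
  B vs C: [6 vs 6, 6 vs 2, 5 vs 4] → B does not strictly dominate C (column X: 6 ≤ 6)
  C vs A: [6 vs 3, 2 vs 7, 4 vs 7] → C does not strictly dominate A (column Y: 2 ≤ 7)
  C vs B: [6 vs 6, 2 vs 6, 4 vs 5] → C does not strictly dominate B (column X: 6 ≤ 6)
No single strategy strictly dominates all others → no strictly dominant strategy.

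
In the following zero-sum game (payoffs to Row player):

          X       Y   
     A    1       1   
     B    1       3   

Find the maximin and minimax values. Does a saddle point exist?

Maximin = 1, Minimax = 1, Saddle: True

Work:
Row minimums: [1, 1] → maximin = 1
Column maximums: [1, 3] → minimax = 1
Saddle point exists! Game value = 1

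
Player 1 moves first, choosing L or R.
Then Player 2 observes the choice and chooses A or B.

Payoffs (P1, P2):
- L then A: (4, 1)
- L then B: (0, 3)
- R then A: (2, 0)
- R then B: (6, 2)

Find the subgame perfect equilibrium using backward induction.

P1 plays R, P2 plays B after L and B after R; Payoff (6, 2)

Work:
Backward induction:
After L: P2 chooses B → P1 gets 0
After R: P2 chooses B → P1 gets 6
P1 chooses R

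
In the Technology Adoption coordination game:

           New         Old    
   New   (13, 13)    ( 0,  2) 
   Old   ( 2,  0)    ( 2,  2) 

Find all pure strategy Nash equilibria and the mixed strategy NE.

Pure NE: (New, New) and (Old, Old); Mixed NE: p = 0.1538, q = 0.1538

Work:
Check pure NE:
(New, New): (13, 13) - no unilateral deviation beneficial
(Old, Old): (2, 2) - no unilateral deviation beneficial
Mixed NE: P1 plays New with p = 0.1538, P2 plays New with q = 0.1538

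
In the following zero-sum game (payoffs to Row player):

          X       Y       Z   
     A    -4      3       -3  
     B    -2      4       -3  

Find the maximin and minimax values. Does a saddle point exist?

Maximin = -3, Minimax = -3, Saddle: True

Work:
Row minimums: [-4, -3] → maximin = -3
Column maximums: [-2, 4, -3] → minimax = -3
Saddle point exists! Game value = -3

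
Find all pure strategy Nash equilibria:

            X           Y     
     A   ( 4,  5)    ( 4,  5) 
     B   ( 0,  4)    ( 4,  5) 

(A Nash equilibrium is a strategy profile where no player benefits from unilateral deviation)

Nash equilibrium: (A, X), (A, Y), (B, Y)

Work:
Best responses:
  P1 vs X: payoffs [4, 0] → best response A (payoff 4)
  P1 vs Y: payoffs [4, 4] → best response A/B (payoff 4)
  P2 vs A: payoffs [5, 5] → best response X/Y (payoff 5)
  P2 vs B: payoffs [4, 5] → best response Y (payoff 5)
Mutual best responses: (A,X), (A,Y), (B,Y) → Nash equilibria.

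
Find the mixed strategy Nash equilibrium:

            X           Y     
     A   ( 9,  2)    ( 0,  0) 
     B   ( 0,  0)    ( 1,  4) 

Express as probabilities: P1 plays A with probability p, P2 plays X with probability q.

p = 0.6667, q = 0.1

Work:
Find probabilities that make opponent indifferent:
P2 chooses q to make P1 indifferent between A and B
P1 chooses p to make P2 indifferent between X and Y
Mixed NE: P1 plays (A: 0.6667, B: 0.3333), P2 plays (X: 0.1, Y: 0.9)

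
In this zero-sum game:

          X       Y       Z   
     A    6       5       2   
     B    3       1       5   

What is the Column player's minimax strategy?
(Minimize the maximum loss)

Column should play Y or Z (all achieve the minimum), value = 5

Work:
Column player minimizes Row's maximum payoff:
Column X: max payoff to Row = 6
Column Y: max payoff to Row = 5
Column Z: max payoff to Row = 5
Minimum is 5, achieved by columns Y, Z (tied).
Each of Y or Z is a minimax strategy.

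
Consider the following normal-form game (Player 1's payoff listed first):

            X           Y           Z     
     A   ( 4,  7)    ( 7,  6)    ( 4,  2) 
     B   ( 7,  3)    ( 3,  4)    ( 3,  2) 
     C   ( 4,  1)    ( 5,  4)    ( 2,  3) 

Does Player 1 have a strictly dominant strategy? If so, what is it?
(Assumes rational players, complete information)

No strictly dominant strategy exists for Player 1

Work:
A strategy strictly dominates another if it gives a strictly higher payoff against every opponent action. Compare each pair of P1's strategies column-by-column:
  A vs B: [4 vs 7, 7 vs 3, 4 vs 3] → A does not strictly dominate B (column X: 4 ≤ 7)
  A vs C: [4 vs 4, 7 vs 5, 4 vs 2] → A does not strictly dominate C (column X: 4 ≤ 4)
  B vs A: [7 vs 4, 3 vs 7, 3 vs 4] → B does not strictly dominate A (column Y: 3 ≤ 7)
  B vs C: [7 vs 4, 3 vs 5, 3 vs 2] → B does not strictly dominate C (column Y: 3 ≤ 5)
  C vs A: [4 vs 4, 5 vs 7, 2 vs 4] → C does not strictly dominate A (column X: 4 ≤ 4)
  C vs B: [4 vs 7, 5 vs 3, 2 vs 3] → C does not strictly dominate B (column X: 4 ≤ 7)
No single strategy strictly dominates all others → no strictly dominant strategy.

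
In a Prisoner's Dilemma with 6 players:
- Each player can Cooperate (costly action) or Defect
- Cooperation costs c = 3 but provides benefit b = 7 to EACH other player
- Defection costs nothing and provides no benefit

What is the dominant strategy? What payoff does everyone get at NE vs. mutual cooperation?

Dominant: Defect; NE payoff = 0; Coop payoff = 32

Work:
Defect dominates (saves cost c = 3, benefit to others is external)
NE: All defect → everyone gets 0
If all cooperate: each receives (5)×7 - 3 = 32
Social dilemma: 32 > 0 but NE gives 0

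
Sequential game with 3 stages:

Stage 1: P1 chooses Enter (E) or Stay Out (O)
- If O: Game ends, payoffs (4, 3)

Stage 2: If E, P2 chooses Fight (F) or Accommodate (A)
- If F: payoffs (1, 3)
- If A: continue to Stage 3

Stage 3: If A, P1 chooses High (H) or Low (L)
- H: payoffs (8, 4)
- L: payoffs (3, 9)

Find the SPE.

SPE: (E, A, H); Outcome (8, 4)

Work:
Stage 3: P1 chooses H (8 vs 3)
Stage 2: P2: F->3, A->4 (anticipating H). Choose A
Stage 1: P1: O->4, E->8 (anticipating A, H). Choose E
SPE path: E -> A -> H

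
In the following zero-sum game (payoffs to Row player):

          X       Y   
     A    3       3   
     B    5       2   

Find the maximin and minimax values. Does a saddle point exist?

Maximin = 3, Minimax = 3, Saddle: True

Work:
Row minimums: [3, 2] → maximin = 3
Column maximums: [5, 3] → minimax = 3
Saddle point exists! Game value = 3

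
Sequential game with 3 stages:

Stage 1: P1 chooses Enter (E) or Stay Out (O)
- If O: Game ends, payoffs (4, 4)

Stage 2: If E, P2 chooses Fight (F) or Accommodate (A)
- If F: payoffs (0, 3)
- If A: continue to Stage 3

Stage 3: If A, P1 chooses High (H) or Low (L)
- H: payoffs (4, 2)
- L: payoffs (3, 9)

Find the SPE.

SPE: (O, F, H); Outcome (4, 4)

Work:
Stage 3: P1 chooses H (4 vs 3)
Stage 2: P2: F->3, A->2 (anticipating H). Choose F
Stage 1: P1: O->4, E->0 (anticipating F, H). Choose O
SPE path: O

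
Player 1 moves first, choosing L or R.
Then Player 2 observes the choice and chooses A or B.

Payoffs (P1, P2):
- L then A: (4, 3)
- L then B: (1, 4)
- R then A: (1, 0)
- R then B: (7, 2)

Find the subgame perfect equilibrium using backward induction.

P1 plays R, P2 plays B after L and B after R; Payoff (7, 2)

Work:
Backward induction:
After L: P2 chooses B → P1 gets 1
After R: P2 chooses B → P1 gets 7
P1 chooses R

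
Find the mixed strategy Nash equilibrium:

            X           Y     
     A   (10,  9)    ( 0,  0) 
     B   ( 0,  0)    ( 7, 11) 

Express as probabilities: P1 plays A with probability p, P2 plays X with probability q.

p = 0.55, q = 0.4118

Work:
Find probabilities that make opponent indifferent:
P2 chooses q to make P1 indifferent between A and B
P1 chooses p to make P2 indifferent between X and Y
Mixed NE: P1 plays (A: 0.55, B: 0.45), P2 plays (X: 0.4118, Y: 0.5882)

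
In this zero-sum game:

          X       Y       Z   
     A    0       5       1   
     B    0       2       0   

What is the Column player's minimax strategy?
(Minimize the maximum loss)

Column should play X, value = 0

Work:
Column player minimizes Row's maximum payoff:
Column X: max payoff to Row = 0
Column Y: max payoff to Row = 5
Column Z: max payoff to Row = 1
Minimum is 0, achieved by column X.
Minimax strategy: X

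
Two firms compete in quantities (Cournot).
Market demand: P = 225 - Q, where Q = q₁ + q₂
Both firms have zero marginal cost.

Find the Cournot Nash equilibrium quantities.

q₁* = q₂* = 75.0; P* = 75.0

Work:
Profit: π_i = P·q_i = (a - q_i - q_j)·q_i
FOC: ∂π_i/∂q_i = a - 2q_i - q_j = 0
Reaction function: q_i = (225 - q_j)/2
Symmetry: q* = 225/3 = 75.0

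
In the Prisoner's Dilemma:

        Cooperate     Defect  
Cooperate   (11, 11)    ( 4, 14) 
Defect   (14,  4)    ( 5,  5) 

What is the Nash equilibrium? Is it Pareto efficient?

(Defect, Defect) is NE; not Pareto efficient

Work:
Defect dominates Cooperate for both players:
If P2 cooperates: Defect (14) > Cooperate (11)
If P2 defects: Defect (5) > Cooperate (4)
NE: (Defect, Defect) with payoff (5, 5)
But (Cooperate, Cooperate) = (11, 11) Pareto dominates (5, 5)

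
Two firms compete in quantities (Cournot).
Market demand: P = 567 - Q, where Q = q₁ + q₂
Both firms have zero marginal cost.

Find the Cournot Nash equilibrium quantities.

q₁* = q₂* = 189.0; P* = 189.0

Work:
Profit: π_i = P·q_i = (a - q_i - q_j)·q_i
FOC: ∂π_i/∂q_i = a - 2q_i - q_j = 0
Reaction function: q_i = (567 - q_j)/2
Symmetry: q* = 567/3 = 189.0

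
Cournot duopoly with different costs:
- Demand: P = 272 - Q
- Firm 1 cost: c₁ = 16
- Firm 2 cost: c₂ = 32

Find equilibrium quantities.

q₁* = 90.67, q₂* = 74.67

Work:
Reaction: q₁ = (272 - 16 - q₂)/2
Reaction: q₂ = (272 - 32 - q₁)/2
Solve simultaneously:
q₁* = (272 - 2×16 + 32)/3 = 90.67
q₂* = (272 - 2×32 + 16)/3 = 74.67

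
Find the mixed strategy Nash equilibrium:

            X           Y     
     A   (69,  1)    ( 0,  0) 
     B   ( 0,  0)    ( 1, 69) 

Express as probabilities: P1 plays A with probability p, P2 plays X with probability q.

p = 0.9857, q = 0.0143

Work:
Find probabilities that make opponent indifferent:
P2 chooses q to make P1 indifferent between A and B
P1 chooses p to make P2 indifferent between X and Y
Mixed NE: P1 plays (A: 0.9857, B: 0.0143), P2 plays (X: 0.0143, Y: 0.9857)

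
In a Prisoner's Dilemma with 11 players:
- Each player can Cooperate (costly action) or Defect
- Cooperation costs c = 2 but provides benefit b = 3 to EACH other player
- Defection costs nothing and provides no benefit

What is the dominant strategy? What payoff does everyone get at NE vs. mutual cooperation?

Dominant: Defect; NE payoff = 0; Coop payoff = 28

Work:
Defect dominates (saves cost c = 2, benefit to others is external)
NE: All defect → everyone gets 0
If all cooperate: each receives (10)×3 - 2 = 28
Social dilemma: 28 > 0 but NE gives 0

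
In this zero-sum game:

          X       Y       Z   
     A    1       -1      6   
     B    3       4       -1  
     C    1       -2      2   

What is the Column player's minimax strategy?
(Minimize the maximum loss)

Column should play X, value = 3

Work:
Column player minimizes Row's maximum payoff:
Column X: max payoff to Row = 3
Column Y: max payoff to Row = 4
Column Z: max payoff to Row = 6
Minimum is 3, achieved by column X.
Minimax strategy: X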